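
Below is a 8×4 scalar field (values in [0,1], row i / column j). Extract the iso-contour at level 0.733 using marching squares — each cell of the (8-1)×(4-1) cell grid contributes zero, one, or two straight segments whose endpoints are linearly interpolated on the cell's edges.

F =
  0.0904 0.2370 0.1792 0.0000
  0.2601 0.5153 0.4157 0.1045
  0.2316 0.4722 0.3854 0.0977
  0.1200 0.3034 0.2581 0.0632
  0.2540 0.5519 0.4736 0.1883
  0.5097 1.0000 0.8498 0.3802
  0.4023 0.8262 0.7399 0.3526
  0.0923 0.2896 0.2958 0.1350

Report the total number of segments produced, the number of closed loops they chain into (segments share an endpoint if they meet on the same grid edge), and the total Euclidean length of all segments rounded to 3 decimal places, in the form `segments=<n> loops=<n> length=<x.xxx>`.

segments=8 loops=1 length=5.639

cell (4,0): code 0100 → (4.404,1.000)–(5.000,0.455)
cell (4,1): code 1100 → (4.690,2.000)–(4.404,1.000)
cell (4,2): code 1000 → (5.000,2.249)–(4.690,2.000)
cell (5,0): code 0110 → (5.000,0.455)–(6.000,0.780)
cell (5,2): code 1001 → (6.000,2.018)–(5.000,2.249)
cell (6,0): code 0010 → (6.000,0.780)–(6.174,1.000)
cell (6,1): code 0011 → (6.174,1.000)–(6.016,2.000)
cell (6,2): code 0001 → (6.016,2.000)–(6.000,2.018)
total: 8 segments, chained into 1 closed loop(s), length Σ = 5.638912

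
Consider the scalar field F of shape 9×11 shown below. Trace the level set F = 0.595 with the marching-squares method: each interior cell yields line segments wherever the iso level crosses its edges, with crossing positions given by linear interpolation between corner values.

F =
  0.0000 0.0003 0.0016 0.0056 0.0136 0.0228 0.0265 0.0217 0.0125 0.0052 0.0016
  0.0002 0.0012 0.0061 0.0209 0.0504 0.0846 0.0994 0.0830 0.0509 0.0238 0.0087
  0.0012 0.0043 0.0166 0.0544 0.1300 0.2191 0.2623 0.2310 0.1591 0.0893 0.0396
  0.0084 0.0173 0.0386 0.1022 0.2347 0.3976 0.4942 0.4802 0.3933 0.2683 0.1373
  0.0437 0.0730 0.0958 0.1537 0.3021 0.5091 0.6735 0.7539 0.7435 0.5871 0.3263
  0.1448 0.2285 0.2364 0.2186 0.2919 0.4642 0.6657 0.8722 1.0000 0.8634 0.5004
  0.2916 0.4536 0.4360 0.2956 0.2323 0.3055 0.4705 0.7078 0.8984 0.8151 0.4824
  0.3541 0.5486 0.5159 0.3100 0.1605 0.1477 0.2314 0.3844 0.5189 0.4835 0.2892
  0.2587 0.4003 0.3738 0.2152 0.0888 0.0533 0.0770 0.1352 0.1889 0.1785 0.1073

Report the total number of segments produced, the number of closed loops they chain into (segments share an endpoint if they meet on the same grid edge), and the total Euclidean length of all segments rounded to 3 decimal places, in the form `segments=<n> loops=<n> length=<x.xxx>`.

segments=14 loops=1 length=11.963

cell (3,5): code 0100 → (3.562,6.000)–(4.000,5.523)
cell (3,6): code 1100 → (3.419,7.000)–(3.562,6.000)
cell (3,7): code 1100 → (3.576,8.000)–(3.419,7.000)
cell (3,8): code 1000 → (4.000,8.949)–(3.576,8.000)
cell (4,5): code 0110 → (4.000,5.523)–(5.000,5.649)
cell (4,8): code 1101 → (4.029,9.000)–(4.000,8.949)
cell (4,9): code 1000 → (5.000,9.739)–(4.029,9.000)
cell (5,5): code 0010 → (5.000,5.649)–(5.362,6.000)
cell (5,6): code 0111 → (5.362,6.000)–(6.000,6.525)
cell (5,9): code 1001 → (6.000,9.662)–(5.000,9.739)
cell (6,6): code 0010 → (6.000,6.525)–(6.349,7.000)
cell (6,7): code 0011 → (6.349,7.000)–(6.799,8.000)
cell (6,8): code 0011 → (6.799,8.000)–(6.664,9.000)
cell (6,9): code 0001 → (6.664,9.000)–(6.000,9.662)
total: 14 segments, chained into 1 closed loop(s), length Σ = 11.962759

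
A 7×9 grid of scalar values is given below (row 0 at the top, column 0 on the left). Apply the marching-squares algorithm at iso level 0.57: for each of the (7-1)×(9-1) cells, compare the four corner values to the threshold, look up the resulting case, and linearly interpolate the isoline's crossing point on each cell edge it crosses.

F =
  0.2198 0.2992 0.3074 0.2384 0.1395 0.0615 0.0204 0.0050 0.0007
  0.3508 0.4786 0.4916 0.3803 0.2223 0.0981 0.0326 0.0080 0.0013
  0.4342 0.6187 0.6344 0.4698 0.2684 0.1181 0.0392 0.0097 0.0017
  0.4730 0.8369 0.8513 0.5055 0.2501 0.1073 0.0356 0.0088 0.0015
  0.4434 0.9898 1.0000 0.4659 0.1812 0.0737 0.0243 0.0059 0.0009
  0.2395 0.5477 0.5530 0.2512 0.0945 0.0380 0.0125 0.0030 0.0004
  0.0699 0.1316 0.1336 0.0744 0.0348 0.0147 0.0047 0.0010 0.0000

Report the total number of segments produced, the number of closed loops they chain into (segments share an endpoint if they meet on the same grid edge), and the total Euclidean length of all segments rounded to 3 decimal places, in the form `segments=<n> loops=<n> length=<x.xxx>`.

segments=10 loops=1 length=9.706

cell (1,0): code 0100 → (1.652,1.000)–(2.000,0.736)
cell (1,1): code 1100 → (1.549,2.000)–(1.652,1.000)
cell (1,2): code 1000 → (2.000,2.391)–(1.549,2.000)
cell (2,0): code 0110 → (2.000,0.736)–(3.000,0.267)
cell (2,2): code 1001 → (3.000,2.813)–(2.000,2.391)
cell (3,0): code 0110 → (3.000,0.267)–(4.000,0.232)
cell (3,2): code 1001 → (4.000,2.805)–(3.000,2.813)
cell (4,0): code 0010 → (4.000,0.232)–(4.950,1.000)
cell (4,1): code 0011 → (4.950,1.000)–(4.962,2.000)
cell (4,2): code 0001 → (4.962,2.000)–(4.000,2.805)
total: 10 segments, chained into 1 closed loop(s), length Σ = 9.705638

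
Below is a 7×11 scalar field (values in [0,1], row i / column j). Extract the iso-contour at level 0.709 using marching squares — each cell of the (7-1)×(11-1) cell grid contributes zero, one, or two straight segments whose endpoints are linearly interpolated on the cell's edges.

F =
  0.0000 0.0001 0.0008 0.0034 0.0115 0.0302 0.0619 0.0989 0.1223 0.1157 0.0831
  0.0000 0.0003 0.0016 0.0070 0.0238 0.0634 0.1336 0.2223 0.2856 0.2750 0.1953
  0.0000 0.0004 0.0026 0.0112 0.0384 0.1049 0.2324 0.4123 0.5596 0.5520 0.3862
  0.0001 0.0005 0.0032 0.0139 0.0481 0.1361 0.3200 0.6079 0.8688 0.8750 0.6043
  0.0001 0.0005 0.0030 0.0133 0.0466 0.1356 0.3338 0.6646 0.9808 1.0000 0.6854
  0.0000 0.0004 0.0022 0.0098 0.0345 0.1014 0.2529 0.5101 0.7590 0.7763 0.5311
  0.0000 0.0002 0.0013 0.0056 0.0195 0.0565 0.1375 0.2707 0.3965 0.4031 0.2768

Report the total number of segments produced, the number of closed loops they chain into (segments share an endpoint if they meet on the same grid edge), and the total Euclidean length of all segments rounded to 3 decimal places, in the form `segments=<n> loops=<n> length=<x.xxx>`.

cell (2,7): code 0100 → (2.483,8.000)–(3.000,7.388)
cell (2,8): code 1100 → (2.486,9.000)–(2.483,8.000)
cell (2,9): code 1000 → (3.000,9.613)–(2.486,9.000)
cell (3,7): code 0110 → (3.000,7.388)–(4.000,7.140)
cell (3,9): code 1001 → (4.000,9.925)–(3.000,9.613)
cell (4,7): code 0110 → (4.000,7.140)–(5.000,7.799)
cell (4,9): code 1001 → (5.000,9.274)–(4.000,9.925)
cell (5,7): code 0010 → (5.000,7.799)–(5.138,8.000)
cell (5,8): code 0011 → (5.138,8.000)–(5.180,9.000)
cell (5,9): code 0001 → (5.180,9.000)–(5.000,9.274)
total: 10 segments, chained into 1 closed loop(s), length Σ = 8.642463

segments=10 loops=1 length=8.642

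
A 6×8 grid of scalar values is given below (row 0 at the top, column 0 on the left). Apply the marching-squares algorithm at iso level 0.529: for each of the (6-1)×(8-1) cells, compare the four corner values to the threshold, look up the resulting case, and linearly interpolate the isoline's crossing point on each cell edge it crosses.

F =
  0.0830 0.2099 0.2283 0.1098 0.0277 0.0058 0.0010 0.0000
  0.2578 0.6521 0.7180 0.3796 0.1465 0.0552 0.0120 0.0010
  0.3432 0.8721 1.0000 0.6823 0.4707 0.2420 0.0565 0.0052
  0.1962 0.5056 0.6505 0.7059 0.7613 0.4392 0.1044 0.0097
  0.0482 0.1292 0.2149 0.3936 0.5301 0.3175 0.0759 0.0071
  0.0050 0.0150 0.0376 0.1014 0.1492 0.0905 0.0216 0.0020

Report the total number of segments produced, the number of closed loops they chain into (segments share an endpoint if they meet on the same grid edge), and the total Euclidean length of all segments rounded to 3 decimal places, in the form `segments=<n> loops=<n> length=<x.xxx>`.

cell (0,0): code 0100 → (0.722,1.000)–(1.000,0.688)
cell (0,1): code 1100 → (0.614,2.000)–(0.722,1.000)
cell (0,2): code 1000 → (1.000,2.559)–(0.614,2.000)
cell (1,0): code 0110 → (1.000,0.688)–(2.000,0.351)
cell (1,2): code 1101 → (1.494,3.000)–(1.000,2.559)
cell (1,3): code 1000 → (2.000,3.724)–(1.494,3.000)
cell (2,0): code 0010 → (2.000,0.351)–(2.936,1.000)
cell (2,1): code 0111 → (2.936,1.000)–(3.000,1.161)
cell (2,3): code 1101 → (2.201,4.000)–(2.000,3.724)
cell (2,4): code 1000 → (3.000,4.721)–(2.201,4.000)
cell (3,1): code 0010 → (3.000,1.161)–(3.279,2.000)
cell (3,2): code 0011 → (3.279,2.000)–(3.566,3.000)
cell (3,3): code 0111 → (3.566,3.000)–(4.000,3.992)
cell (3,4): code 1001 → (4.000,4.005)–(3.000,4.721)
cell (4,3): code 0010 → (4.000,3.992)–(4.003,4.000)
cell (4,4): code 0001 → (4.003,4.000)–(4.000,4.005)
total: 16 segments, chained into 1 closed loop(s), length Σ = 11.685404

segments=16 loops=1 length=11.685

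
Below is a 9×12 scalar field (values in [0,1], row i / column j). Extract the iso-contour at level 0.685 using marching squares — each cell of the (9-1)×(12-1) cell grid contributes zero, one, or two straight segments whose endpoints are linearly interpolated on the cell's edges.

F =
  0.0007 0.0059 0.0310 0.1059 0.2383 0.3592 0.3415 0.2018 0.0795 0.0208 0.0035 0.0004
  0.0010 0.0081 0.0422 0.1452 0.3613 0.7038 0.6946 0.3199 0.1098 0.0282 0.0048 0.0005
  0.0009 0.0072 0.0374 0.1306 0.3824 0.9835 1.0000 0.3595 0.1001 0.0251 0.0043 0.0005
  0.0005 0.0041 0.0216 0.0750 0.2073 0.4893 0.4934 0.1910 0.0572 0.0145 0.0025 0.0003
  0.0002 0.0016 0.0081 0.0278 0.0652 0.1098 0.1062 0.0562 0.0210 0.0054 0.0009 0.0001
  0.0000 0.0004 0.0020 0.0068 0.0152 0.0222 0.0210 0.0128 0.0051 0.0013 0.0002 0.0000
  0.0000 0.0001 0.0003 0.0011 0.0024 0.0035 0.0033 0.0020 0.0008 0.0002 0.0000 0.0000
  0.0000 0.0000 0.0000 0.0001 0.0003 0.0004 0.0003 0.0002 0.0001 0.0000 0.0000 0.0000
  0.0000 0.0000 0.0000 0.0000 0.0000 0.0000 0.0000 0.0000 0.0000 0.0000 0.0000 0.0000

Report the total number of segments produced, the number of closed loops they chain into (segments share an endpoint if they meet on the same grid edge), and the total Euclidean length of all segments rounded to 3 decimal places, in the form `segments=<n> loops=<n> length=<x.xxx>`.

cell (0,4): code 0100 → (0.945,5.000)–(1.000,4.945)
cell (0,5): code 1100 → (0.973,6.000)–(0.945,5.000)
cell (0,6): code 1000 → (1.000,6.026)–(0.973,6.000)
cell (1,4): code 0110 → (1.000,4.945)–(2.000,4.503)
cell (1,6): code 1001 → (2.000,6.492)–(1.000,6.026)
cell (2,4): code 0010 → (2.000,4.503)–(2.604,5.000)
cell (2,5): code 0011 → (2.604,5.000)–(2.622,6.000)
cell (2,6): code 0001 → (2.622,6.000)–(2.000,6.492)
total: 8 segments, chained into 1 closed loop(s), length Σ = 5.886526

segments=8 loops=1 length=5.887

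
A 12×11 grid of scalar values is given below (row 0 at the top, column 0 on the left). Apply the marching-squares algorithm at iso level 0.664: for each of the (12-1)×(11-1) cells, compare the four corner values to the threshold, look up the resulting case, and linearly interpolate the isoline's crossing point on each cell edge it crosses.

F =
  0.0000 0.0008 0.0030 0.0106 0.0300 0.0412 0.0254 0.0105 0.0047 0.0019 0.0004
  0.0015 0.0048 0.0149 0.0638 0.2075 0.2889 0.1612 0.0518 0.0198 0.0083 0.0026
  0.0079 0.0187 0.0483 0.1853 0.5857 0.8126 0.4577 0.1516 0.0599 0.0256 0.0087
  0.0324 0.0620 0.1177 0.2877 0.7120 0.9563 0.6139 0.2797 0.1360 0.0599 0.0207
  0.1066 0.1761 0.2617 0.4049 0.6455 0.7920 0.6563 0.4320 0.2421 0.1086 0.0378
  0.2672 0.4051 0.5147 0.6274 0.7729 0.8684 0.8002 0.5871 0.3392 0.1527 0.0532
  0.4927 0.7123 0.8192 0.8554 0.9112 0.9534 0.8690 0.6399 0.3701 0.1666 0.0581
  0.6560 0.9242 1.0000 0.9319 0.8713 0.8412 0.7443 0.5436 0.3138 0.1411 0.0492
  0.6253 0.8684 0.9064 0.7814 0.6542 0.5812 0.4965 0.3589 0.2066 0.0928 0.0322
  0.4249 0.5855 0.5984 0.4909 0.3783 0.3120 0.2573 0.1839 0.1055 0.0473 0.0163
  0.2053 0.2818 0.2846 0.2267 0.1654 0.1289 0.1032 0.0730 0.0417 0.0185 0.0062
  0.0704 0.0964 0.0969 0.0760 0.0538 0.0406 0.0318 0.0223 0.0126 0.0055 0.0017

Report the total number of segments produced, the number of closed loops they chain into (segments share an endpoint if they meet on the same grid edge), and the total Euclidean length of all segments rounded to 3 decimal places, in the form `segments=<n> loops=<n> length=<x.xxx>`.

segments=28 loops=1 length=21.985

cell (1,4): code 0100 → (1.716,5.000)–(2.000,4.345)
cell (1,5): code 1000 → (2.000,5.419)–(1.716,5.000)
cell (2,3): code 0100 → (2.620,4.000)–(3.000,3.887)
cell (2,4): code 1110 → (2.000,4.345)–(2.620,4.000)
cell (2,5): code 1001 → (3.000,5.854)–(2.000,5.419)
cell (3,3): code 0010 → (3.000,3.887)–(3.722,4.000)
cell (3,4): code 0111 → (3.722,4.000)–(4.000,4.126)
cell (3,5): code 1001 → (4.000,5.943)–(3.000,5.854)
cell (4,3): code 0100 → (4.145,4.000)–(5.000,3.252)
cell (4,4): code 1110 → (4.000,4.126)–(4.145,4.000)
cell (4,5): code 1101 → (4.054,6.000)–(4.000,5.943)
cell (4,6): code 1000 → (5.000,6.639)–(4.054,6.000)
cell (5,0): code 0100 → (5.843,1.000)–(6.000,0.780)
cell (5,1): code 1100 → (5.490,2.000)–(5.843,1.000)
cell (5,2): code 1100 → (5.161,3.000)–(5.490,2.000)
cell (5,3): code 1110 → (5.000,3.252)–(5.161,3.000)
cell (5,6): code 1001 → (6.000,6.895)–(5.000,6.639)
cell (6,0): code 0110 → (6.000,0.780)–(7.000,0.030)
cell (6,6): code 1001 → (7.000,6.400)–(6.000,6.895)
cell (7,0): code 0110 → (7.000,0.030)–(8.000,0.159)
cell (7,3): code 1011 → (8.000,3.923)–(7.955,4.000)
cell (7,4): code 0011 → (7.955,4.000)–(7.682,5.000)
cell (7,5): code 0011 → (7.682,5.000)–(7.324,6.000)
cell (7,6): code 0001 → (7.324,6.000)–(7.000,6.400)
cell (8,0): code 0010 → (8.000,0.159)–(8.723,1.000)
cell (8,1): code 0011 → (8.723,1.000)–(8.787,2.000)
cell (8,2): code 0011 → (8.787,2.000)–(8.404,3.000)
cell (8,3): code 0001 → (8.404,3.000)–(8.000,3.923)
total: 28 segments, chained into 1 closed loop(s), length Σ = 21.985088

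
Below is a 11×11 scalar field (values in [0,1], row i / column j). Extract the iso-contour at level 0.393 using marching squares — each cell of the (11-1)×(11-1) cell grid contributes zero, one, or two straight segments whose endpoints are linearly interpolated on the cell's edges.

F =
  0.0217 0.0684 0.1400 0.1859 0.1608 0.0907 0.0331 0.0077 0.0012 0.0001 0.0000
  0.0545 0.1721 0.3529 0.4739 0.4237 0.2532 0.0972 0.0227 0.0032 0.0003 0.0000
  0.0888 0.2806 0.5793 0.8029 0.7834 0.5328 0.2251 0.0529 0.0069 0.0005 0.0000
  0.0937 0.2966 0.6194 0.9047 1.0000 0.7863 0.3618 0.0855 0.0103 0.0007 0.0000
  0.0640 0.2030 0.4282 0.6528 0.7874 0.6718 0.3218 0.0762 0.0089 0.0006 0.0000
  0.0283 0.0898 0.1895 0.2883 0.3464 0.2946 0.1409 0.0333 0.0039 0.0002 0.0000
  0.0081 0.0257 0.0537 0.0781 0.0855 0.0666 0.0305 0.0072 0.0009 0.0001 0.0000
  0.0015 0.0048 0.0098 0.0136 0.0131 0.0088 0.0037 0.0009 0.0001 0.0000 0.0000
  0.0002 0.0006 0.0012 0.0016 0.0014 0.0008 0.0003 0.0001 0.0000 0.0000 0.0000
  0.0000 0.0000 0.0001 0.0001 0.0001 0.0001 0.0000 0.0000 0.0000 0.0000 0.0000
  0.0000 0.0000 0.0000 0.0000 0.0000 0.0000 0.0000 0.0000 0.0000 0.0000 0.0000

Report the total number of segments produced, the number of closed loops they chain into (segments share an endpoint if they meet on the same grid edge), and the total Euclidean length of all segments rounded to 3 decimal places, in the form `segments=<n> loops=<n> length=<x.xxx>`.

cell (0,2): code 0100 → (0.719,3.000)–(1.000,2.331)
cell (0,3): code 1100 → (0.883,4.000)–(0.719,3.000)
cell (0,4): code 1000 → (1.000,4.180)–(0.883,4.000)
cell (1,1): code 0100 → (1.177,2.000)–(2.000,1.376)
cell (1,2): code 1110 → (1.000,2.331)–(1.177,2.000)
cell (1,4): code 1101 → (1.500,5.000)–(1.000,4.180)
cell (1,5): code 1000 → (2.000,5.454)–(1.500,5.000)
cell (2,1): code 0110 → (2.000,1.376)–(3.000,1.299)
cell (2,5): code 1001 → (3.000,5.927)–(2.000,5.454)
cell (3,1): code 0110 → (3.000,1.299)–(4.000,1.844)
cell (3,5): code 1001 → (4.000,5.797)–(3.000,5.927)
cell (4,1): code 0010 → (4.000,1.844)–(4.147,2.000)
cell (4,2): code 0011 → (4.147,2.000)–(4.713,3.000)
cell (4,3): code 0011 → (4.713,3.000)–(4.894,4.000)
cell (4,4): code 0011 → (4.894,4.000)–(4.739,5.000)
cell (4,5): code 0001 → (4.739,5.000)–(4.000,5.797)
total: 16 segments, chained into 1 closed loop(s), length Σ = 13.732235

segments=16 loops=1 length=13.732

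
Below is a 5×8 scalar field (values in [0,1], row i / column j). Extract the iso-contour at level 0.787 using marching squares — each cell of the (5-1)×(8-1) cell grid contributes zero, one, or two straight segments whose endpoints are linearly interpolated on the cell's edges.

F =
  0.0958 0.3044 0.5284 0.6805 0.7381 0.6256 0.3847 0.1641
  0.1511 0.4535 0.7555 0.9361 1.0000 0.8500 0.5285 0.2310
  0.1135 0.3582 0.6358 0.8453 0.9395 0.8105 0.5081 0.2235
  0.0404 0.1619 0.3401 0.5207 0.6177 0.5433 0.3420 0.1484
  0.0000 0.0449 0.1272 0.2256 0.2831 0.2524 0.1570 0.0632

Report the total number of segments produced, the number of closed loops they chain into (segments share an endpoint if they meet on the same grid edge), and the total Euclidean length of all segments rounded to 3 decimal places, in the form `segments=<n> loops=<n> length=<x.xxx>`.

cell (0,2): code 0100 → (0.417,3.000)–(1.000,2.174)
cell (0,3): code 1100 → (0.187,4.000)–(0.417,3.000)
cell (0,4): code 1100 → (0.719,5.000)–(0.187,4.000)
cell (0,5): code 1000 → (1.000,5.196)–(0.719,5.000)
cell (1,2): code 0110 → (1.000,2.174)–(2.000,2.722)
cell (1,5): code 1001 → (2.000,5.078)–(1.000,5.196)
cell (2,2): code 0010 → (2.000,2.722)–(2.180,3.000)
cell (2,3): code 0011 → (2.180,3.000)–(2.474,4.000)
cell (2,4): code 0011 → (2.474,4.000)–(2.088,5.000)
cell (2,5): code 0001 → (2.088,5.000)–(2.000,5.078)
total: 10 segments, chained into 1 closed loop(s), length Σ = 8.222111

segments=10 loops=1 length=8.222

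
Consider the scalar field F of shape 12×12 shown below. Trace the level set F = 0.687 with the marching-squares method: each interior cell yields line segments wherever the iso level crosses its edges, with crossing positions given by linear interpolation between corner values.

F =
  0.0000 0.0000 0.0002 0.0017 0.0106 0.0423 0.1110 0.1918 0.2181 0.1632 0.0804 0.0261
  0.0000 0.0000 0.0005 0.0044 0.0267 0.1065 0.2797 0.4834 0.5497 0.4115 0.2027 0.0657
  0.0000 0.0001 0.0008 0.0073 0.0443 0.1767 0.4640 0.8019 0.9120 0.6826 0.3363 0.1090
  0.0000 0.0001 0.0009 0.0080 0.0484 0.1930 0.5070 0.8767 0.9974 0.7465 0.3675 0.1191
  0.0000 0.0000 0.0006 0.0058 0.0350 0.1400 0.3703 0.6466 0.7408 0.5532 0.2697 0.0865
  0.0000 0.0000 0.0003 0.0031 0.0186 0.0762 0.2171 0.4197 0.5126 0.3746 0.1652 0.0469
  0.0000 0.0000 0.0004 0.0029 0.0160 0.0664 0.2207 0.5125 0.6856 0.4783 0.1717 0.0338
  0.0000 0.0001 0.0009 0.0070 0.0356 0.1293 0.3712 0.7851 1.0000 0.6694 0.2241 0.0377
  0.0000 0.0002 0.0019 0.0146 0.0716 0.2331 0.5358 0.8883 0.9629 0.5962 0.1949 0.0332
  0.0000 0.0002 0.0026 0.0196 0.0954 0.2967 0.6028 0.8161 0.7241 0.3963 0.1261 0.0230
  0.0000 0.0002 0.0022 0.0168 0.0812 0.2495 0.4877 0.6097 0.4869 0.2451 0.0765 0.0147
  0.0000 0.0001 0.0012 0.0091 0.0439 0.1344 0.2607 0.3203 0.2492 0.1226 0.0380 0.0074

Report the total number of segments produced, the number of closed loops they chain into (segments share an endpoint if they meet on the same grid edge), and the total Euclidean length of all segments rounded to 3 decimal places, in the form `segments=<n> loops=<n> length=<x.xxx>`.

cell (1,6): code 0100 → (1.639,7.000)–(2.000,6.660)
cell (1,7): code 1100 → (1.379,8.000)–(1.639,7.000)
cell (1,8): code 1000 → (2.000,8.981)–(1.379,8.000)
cell (2,6): code 0110 → (2.000,6.660)–(3.000,6.487)
cell (2,8): code 1101 → (2.069,9.000)–(2.000,8.981)
cell (2,9): code 1000 → (3.000,9.157)–(2.069,9.000)
cell (3,6): code 0010 → (3.000,6.487)–(3.824,7.000)
cell (3,7): code 0111 → (3.824,7.000)–(4.000,7.429)
cell (3,8): code 1011 → (4.000,8.287)–(3.308,9.000)
cell (3,9): code 0001 → (3.308,9.000)–(3.000,9.157)
cell (4,7): code 0010 → (4.000,7.429)–(4.236,8.000)
cell (4,8): code 0001 → (4.236,8.000)–(4.000,8.287)
cell (6,6): code 0100 → (6.640,7.000)–(7.000,6.763)
cell (6,7): code 1100 → (6.004,8.000)–(6.640,7.000)
cell (6,8): code 1000 → (7.000,8.947)–(6.004,8.000)
cell (7,6): code 0110 → (7.000,6.763)–(8.000,6.429)
cell (7,8): code 1001 → (8.000,8.752)–(7.000,8.947)
cell (8,6): code 0110 → (8.000,6.429)–(9.000,6.395)
cell (8,8): code 1001 → (9.000,8.113)–(8.000,8.752)
cell (9,6): code 0010 → (9.000,6.395)–(9.625,7.000)
cell (9,7): code 0011 → (9.625,7.000)–(9.156,8.000)
cell (9,8): code 0001 → (9.156,8.000)–(9.000,8.113)
total: 22 segments, chained into 2 closed loop(s), length Σ = 17.901781

segments=22 loops=2 length=17.902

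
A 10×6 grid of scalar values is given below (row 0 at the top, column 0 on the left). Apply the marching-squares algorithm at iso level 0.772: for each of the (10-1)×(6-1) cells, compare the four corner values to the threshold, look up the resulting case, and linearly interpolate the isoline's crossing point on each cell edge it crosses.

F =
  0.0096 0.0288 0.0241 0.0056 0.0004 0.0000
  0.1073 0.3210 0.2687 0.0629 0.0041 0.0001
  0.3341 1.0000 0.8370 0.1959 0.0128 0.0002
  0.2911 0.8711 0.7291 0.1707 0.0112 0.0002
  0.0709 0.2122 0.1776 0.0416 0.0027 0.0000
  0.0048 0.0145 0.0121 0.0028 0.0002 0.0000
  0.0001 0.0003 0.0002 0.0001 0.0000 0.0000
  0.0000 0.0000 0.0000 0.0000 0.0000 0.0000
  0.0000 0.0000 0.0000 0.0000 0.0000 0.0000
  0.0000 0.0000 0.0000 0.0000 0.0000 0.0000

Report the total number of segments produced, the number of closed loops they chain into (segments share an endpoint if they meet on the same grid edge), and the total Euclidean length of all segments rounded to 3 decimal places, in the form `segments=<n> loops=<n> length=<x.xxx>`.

segments=8 loops=1 length=4.723

cell (1,0): code 0100 → (1.664,1.000)–(2.000,0.658)
cell (1,1): code 1100 → (1.886,2.000)–(1.664,1.000)
cell (1,2): code 1000 → (2.000,2.101)–(1.886,2.000)
cell (2,0): code 0110 → (2.000,0.658)–(3.000,0.829)
cell (2,1): code 1011 → (3.000,1.698)–(2.602,2.000)
cell (2,2): code 0001 → (2.602,2.000)–(2.000,2.101)
cell (3,0): code 0010 → (3.000,0.829)–(3.150,1.000)
cell (3,1): code 0001 → (3.150,1.000)–(3.000,1.698)
total: 8 segments, chained into 1 closed loop(s), length Σ = 4.723008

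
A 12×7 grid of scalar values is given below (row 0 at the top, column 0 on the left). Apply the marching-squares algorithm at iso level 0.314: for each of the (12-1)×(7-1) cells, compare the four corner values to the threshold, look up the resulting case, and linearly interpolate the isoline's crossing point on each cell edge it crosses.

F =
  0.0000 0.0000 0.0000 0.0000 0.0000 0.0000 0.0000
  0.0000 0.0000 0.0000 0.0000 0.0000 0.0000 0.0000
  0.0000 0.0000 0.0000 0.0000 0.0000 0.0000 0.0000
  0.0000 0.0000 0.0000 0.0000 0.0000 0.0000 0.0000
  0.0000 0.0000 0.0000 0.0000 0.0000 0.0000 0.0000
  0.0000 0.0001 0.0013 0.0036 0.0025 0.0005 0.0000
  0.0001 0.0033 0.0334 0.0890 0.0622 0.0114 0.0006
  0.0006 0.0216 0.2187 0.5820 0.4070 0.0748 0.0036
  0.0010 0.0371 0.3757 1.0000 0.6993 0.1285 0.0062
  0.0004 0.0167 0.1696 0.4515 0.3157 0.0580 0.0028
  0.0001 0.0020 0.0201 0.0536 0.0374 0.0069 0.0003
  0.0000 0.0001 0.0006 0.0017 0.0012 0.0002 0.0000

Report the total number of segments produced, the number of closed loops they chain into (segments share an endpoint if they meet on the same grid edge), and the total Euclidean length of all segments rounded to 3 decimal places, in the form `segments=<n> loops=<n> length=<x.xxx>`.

segments=12 loops=1 length=8.596

cell (6,2): code 0100 → (6.456,3.000)–(7.000,2.262)
cell (6,3): code 1100 → (6.730,4.000)–(6.456,3.000)
cell (6,4): code 1000 → (7.000,4.280)–(6.730,4.000)
cell (7,1): code 0100 → (7.607,2.000)–(8.000,1.818)
cell (7,2): code 1110 → (7.000,2.262)–(7.607,2.000)
cell (7,4): code 1001 → (8.000,4.675)–(7.000,4.280)
cell (8,1): code 0010 → (8.000,1.818)–(8.299,2.000)
cell (8,2): code 0111 → (8.299,2.000)–(9.000,2.512)
cell (8,4): code 1001 → (9.000,4.007)–(8.000,4.675)
cell (9,2): code 0010 → (9.000,2.512)–(9.346,3.000)
cell (9,3): code 0011 → (9.346,3.000)–(9.006,4.000)
cell (9,4): code 0001 → (9.006,4.000)–(9.000,4.007)
total: 12 segments, chained into 1 closed loop(s), length Σ = 8.595581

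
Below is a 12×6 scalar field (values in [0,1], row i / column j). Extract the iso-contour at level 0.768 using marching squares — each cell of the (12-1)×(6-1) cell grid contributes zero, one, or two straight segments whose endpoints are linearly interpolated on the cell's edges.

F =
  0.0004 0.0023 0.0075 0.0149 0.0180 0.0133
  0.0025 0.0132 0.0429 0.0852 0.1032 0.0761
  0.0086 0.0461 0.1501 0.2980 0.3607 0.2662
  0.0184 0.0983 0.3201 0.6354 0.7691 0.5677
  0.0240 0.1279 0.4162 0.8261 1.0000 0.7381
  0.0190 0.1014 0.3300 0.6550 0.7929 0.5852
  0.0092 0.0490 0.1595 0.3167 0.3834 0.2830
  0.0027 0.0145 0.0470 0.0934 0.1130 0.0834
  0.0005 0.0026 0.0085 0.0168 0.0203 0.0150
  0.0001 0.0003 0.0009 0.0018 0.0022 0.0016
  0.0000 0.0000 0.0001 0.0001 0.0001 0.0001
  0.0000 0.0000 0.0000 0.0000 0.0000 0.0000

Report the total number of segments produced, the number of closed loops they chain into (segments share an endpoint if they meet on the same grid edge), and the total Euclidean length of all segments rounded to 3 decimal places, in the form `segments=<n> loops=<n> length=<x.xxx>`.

segments=10 loops=1 length=5.899

cell (2,3): code 0100 → (2.997,4.000)–(3.000,3.992)
cell (2,4): code 1000 → (3.000,4.005)–(2.997,4.000)
cell (3,2): code 0100 → (3.695,3.000)–(4.000,2.858)
cell (3,3): code 1110 → (3.000,3.992)–(3.695,3.000)
cell (3,4): code 1001 → (4.000,4.886)–(3.000,4.005)
cell (4,2): code 0010 → (4.000,2.858)–(4.340,3.000)
cell (4,3): code 0111 → (4.340,3.000)–(5.000,3.819)
cell (4,4): code 1001 → (5.000,4.120)–(4.000,4.886)
cell (5,3): code 0010 → (5.000,3.819)–(5.061,4.000)
cell (5,4): code 0001 → (5.061,4.000)–(5.000,4.120)
total: 10 segments, chained into 1 closed loop(s), length Σ = 5.899320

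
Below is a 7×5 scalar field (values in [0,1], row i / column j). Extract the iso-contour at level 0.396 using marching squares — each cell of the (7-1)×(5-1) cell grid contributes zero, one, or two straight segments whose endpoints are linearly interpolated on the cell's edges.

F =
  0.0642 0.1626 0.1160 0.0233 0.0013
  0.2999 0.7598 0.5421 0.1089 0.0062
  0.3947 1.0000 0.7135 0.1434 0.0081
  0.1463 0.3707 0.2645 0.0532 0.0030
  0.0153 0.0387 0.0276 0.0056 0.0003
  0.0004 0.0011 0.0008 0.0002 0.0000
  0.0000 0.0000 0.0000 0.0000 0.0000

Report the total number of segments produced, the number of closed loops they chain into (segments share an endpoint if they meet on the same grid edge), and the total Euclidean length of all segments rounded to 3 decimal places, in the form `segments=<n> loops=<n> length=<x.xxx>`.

cell (0,0): code 0100 → (0.391,1.000)–(1.000,0.209)
cell (0,1): code 1100 → (0.657,2.000)–(0.391,1.000)
cell (0,2): code 1000 → (1.000,2.337)–(0.657,2.000)
cell (1,0): code 0110 → (1.000,0.209)–(2.000,0.002)
cell (1,2): code 1001 → (2.000,2.557)–(1.000,2.337)
cell (2,0): code 0010 → (2.000,0.002)–(2.960,1.000)
cell (2,1): code 0011 → (2.960,1.000)–(2.707,2.000)
cell (2,2): code 0001 → (2.707,2.000)–(2.000,2.557)
total: 8 segments, chained into 1 closed loop(s), length Σ = 7.875278

segments=8 loops=1 length=7.875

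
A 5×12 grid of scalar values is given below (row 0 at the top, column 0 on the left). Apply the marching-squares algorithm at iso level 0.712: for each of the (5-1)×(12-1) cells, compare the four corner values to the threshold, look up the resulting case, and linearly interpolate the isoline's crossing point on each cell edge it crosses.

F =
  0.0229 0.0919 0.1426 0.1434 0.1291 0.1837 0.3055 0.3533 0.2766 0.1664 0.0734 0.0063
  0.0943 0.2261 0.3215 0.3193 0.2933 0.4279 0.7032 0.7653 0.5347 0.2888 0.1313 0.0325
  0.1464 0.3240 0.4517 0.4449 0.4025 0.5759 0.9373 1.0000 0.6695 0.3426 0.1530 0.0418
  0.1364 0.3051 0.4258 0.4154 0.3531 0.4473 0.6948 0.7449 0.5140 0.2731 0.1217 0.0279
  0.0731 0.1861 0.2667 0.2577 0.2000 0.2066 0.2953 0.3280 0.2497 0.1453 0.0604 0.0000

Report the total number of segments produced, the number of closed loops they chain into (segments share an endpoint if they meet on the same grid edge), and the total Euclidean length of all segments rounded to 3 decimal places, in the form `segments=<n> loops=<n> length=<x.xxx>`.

cell (0,6): code 0100 → (0.871,7.000)–(1.000,6.142)
cell (0,7): code 1000 → (1.000,7.231)–(0.871,7.000)
cell (1,5): code 0100 → (1.038,6.000)–(2.000,5.377)
cell (1,6): code 1110 → (1.000,6.142)–(1.038,6.000)
cell (1,7): code 1001 → (2.000,7.871)–(1.000,7.231)
cell (2,5): code 0010 → (2.000,5.377)–(2.929,6.000)
cell (2,6): code 0111 → (2.929,6.000)–(3.000,6.343)
cell (2,7): code 1001 → (3.000,7.142)–(2.000,7.871)
cell (3,6): code 0010 → (3.000,6.343)–(3.079,7.000)
cell (3,7): code 0001 → (3.079,7.000)–(3.000,7.142)
total: 10 segments, chained into 1 closed loop(s), length Σ = 7.144731

segments=10 loops=1 length=7.145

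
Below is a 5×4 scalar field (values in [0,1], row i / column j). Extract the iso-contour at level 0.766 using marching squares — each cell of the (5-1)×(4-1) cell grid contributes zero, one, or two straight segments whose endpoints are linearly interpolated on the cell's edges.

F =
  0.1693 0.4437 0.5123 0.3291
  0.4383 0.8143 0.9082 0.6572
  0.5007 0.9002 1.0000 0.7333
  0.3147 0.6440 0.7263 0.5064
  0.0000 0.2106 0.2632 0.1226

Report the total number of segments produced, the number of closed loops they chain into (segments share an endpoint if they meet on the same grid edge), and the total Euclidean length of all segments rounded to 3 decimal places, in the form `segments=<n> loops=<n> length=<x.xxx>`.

segments=8 loops=1 length=6.849

cell (0,0): code 0100 → (0.870,1.000)–(1.000,0.872)
cell (0,1): code 1100 → (0.641,2.000)–(0.870,1.000)
cell (0,2): code 1000 → (1.000,2.567)–(0.641,2.000)
cell (1,0): code 0110 → (1.000,0.872)–(2.000,0.664)
cell (1,2): code 1001 → (2.000,2.877)–(1.000,2.567)
cell (2,0): code 0010 → (2.000,0.664)–(2.524,1.000)
cell (2,1): code 0011 → (2.524,1.000)–(2.855,2.000)
cell (2,2): code 0001 → (2.855,2.000)–(2.000,2.877)
total: 8 segments, chained into 1 closed loop(s), length Σ = 6.848865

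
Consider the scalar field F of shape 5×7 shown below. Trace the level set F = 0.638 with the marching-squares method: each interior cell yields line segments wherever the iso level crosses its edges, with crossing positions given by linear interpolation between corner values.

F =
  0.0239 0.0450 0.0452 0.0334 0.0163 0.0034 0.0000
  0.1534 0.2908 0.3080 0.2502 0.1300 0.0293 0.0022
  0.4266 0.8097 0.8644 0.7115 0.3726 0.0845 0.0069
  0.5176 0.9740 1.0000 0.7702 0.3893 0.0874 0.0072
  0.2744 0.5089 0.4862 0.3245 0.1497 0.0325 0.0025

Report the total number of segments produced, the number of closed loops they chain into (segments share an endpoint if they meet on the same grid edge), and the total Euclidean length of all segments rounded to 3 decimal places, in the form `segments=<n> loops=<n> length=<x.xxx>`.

segments=10 loops=1 length=8.477

cell (1,0): code 0100 → (1.669,1.000)–(2.000,0.552)
cell (1,1): code 1100 → (1.593,2.000)–(1.669,1.000)
cell (1,2): code 1100 → (1.841,3.000)–(1.593,2.000)
cell (1,3): code 1000 → (2.000,3.217)–(1.841,3.000)
cell (2,0): code 0110 → (2.000,0.552)–(3.000,0.264)
cell (2,3): code 1001 → (3.000,3.347)–(2.000,3.217)
cell (3,0): code 0010 → (3.000,0.264)–(3.722,1.000)
cell (3,1): code 0011 → (3.722,1.000)–(3.705,2.000)
cell (3,2): code 0011 → (3.705,2.000)–(3.297,3.000)
cell (3,3): code 0001 → (3.297,3.000)–(3.000,3.347)
total: 10 segments, chained into 1 closed loop(s), length Σ = 8.476543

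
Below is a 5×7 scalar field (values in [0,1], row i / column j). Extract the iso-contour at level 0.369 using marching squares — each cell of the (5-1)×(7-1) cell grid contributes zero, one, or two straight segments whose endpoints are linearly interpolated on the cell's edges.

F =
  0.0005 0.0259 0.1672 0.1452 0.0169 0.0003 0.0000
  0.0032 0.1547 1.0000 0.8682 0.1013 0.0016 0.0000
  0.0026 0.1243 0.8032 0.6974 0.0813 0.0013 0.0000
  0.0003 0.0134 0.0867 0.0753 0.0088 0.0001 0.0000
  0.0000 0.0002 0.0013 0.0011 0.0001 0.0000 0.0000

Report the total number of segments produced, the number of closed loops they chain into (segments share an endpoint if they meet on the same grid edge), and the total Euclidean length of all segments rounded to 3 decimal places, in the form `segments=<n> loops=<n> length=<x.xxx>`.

segments=8 loops=1 length=7.662

cell (0,1): code 0100 → (0.242,2.000)–(1.000,1.254)
cell (0,2): code 1100 → (0.310,3.000)–(0.242,2.000)
cell (0,3): code 1000 → (1.000,3.651)–(0.310,3.000)
cell (1,1): code 0110 → (1.000,1.254)–(2.000,1.360)
cell (1,3): code 1001 → (2.000,3.533)–(1.000,3.651)
cell (2,1): code 0010 → (2.000,1.360)–(2.606,2.000)
cell (2,2): code 0011 → (2.606,2.000)–(2.528,3.000)
cell (2,3): code 0001 → (2.528,3.000)–(2.000,3.533)
total: 8 segments, chained into 1 closed loop(s), length Σ = 7.661741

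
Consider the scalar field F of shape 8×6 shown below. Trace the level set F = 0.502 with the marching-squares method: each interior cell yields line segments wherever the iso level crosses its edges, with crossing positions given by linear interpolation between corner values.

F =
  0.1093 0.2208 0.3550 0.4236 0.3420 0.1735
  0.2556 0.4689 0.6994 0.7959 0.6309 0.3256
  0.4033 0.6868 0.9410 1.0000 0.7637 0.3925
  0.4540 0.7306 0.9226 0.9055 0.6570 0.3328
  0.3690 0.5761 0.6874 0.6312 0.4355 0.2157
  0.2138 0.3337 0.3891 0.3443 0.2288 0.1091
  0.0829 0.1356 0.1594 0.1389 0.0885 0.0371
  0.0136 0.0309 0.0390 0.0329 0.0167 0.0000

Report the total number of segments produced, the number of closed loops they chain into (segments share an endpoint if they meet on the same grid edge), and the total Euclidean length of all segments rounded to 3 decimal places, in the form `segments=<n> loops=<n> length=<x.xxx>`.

cell (0,1): code 0100 → (0.427,2.000)–(1.000,1.144)
cell (0,2): code 1100 → (0.211,3.000)–(0.427,2.000)
cell (0,3): code 1100 → (0.554,4.000)–(0.211,3.000)
cell (0,4): code 1000 → (1.000,4.422)–(0.554,4.000)
cell (1,0): code 0100 → (1.152,1.000)–(2.000,0.348)
cell (1,1): code 1110 → (1.000,1.144)–(1.152,1.000)
cell (1,4): code 1001 → (2.000,4.705)–(1.000,4.422)
cell (2,0): code 0110 → (2.000,0.348)–(3.000,0.174)
cell (2,4): code 1001 → (3.000,4.478)–(2.000,4.705)
cell (3,0): code 0110 → (3.000,0.174)–(4.000,0.642)
cell (3,3): code 1011 → (4.000,3.660)–(3.700,4.000)
cell (3,4): code 0001 → (3.700,4.000)–(3.000,4.478)
cell (4,0): code 0010 → (4.000,0.642)–(4.306,1.000)
cell (4,1): code 0011 → (4.306,1.000)–(4.622,2.000)
cell (4,2): code 0011 → (4.622,2.000)–(4.450,3.000)
cell (4,3): code 0001 → (4.450,3.000)–(4.000,3.660)
total: 16 segments, chained into 1 closed loop(s), length Σ = 13.821946

segments=16 loops=1 length=13.822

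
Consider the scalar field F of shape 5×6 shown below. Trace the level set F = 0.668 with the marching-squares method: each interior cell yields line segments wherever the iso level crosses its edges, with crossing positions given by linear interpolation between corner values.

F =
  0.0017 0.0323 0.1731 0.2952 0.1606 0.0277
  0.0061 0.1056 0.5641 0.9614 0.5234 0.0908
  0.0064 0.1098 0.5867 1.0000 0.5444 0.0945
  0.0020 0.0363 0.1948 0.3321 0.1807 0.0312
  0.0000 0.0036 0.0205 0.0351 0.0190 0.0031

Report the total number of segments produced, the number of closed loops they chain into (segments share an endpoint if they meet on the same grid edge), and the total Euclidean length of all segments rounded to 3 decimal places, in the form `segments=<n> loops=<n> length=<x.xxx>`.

cell (0,2): code 0100 → (0.560,3.000)–(1.000,2.262)
cell (0,3): code 1000 → (1.000,3.670)–(0.560,3.000)
cell (1,2): code 0110 → (1.000,2.262)–(2.000,2.197)
cell (1,3): code 1001 → (2.000,3.729)–(1.000,3.670)
cell (2,2): code 0010 → (2.000,2.197)–(2.497,3.000)
cell (2,3): code 0001 → (2.497,3.000)–(2.000,3.729)
total: 6 segments, chained into 1 closed loop(s), length Σ = 5.492089

segments=6 loops=1 length=5.492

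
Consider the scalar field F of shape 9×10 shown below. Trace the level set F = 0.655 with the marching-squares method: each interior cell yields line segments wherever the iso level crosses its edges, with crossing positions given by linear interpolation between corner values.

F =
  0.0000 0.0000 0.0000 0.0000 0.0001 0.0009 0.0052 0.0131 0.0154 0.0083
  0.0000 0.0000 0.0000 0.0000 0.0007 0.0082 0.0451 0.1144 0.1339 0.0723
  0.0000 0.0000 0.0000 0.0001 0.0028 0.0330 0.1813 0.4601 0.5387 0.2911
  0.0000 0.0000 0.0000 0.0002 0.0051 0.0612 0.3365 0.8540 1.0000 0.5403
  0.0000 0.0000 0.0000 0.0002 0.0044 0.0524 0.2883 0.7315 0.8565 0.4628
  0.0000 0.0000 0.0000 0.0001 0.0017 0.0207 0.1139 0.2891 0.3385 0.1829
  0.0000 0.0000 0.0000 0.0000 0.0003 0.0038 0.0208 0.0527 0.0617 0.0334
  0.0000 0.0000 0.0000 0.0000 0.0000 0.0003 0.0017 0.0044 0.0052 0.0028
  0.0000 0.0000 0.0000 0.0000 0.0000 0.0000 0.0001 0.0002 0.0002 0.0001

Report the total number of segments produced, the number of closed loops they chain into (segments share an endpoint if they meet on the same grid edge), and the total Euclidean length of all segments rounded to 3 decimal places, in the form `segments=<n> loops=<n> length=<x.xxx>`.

segments=8 loops=1 length=6.684

cell (2,6): code 0100 → (2.495,7.000)–(3.000,6.615)
cell (2,7): code 1100 → (2.252,8.000)–(2.495,7.000)
cell (2,8): code 1000 → (3.000,8.750)–(2.252,8.000)
cell (3,6): code 0110 → (3.000,6.615)–(4.000,6.827)
cell (3,8): code 1001 → (4.000,8.512)–(3.000,8.750)
cell (4,6): code 0010 → (4.000,6.827)–(4.173,7.000)
cell (4,7): code 0011 → (4.173,7.000)–(4.389,8.000)
cell (4,8): code 0001 → (4.389,8.000)–(4.000,8.512)
total: 8 segments, chained into 1 closed loop(s), length Σ = 6.684007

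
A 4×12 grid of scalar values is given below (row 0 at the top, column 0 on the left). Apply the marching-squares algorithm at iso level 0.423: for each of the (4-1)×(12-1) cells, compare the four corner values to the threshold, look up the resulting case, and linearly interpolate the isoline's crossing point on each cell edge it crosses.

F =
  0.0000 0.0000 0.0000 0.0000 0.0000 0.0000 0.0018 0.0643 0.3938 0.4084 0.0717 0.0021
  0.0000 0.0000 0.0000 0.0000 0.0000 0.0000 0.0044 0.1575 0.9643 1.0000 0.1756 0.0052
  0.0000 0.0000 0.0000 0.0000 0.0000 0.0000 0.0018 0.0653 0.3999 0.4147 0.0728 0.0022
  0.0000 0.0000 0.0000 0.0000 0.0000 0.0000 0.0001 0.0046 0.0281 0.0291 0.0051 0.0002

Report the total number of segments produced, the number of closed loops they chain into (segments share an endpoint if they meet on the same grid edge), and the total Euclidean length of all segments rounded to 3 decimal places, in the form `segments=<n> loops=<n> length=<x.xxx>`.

cell (0,7): code 0100 → (0.051,8.000)–(1.000,7.329)
cell (0,8): code 1100 → (0.025,9.000)–(0.051,8.000)
cell (0,9): code 1000 → (1.000,9.700)–(0.025,9.000)
cell (1,7): code 0010 → (1.000,7.329)–(1.959,8.000)
cell (1,8): code 0011 → (1.959,8.000)–(1.986,9.000)
cell (1,9): code 0001 → (1.986,9.000)–(1.000,9.700)
total: 6 segments, chained into 1 closed loop(s), length Σ = 6.742696

segments=6 loops=1 length=6.743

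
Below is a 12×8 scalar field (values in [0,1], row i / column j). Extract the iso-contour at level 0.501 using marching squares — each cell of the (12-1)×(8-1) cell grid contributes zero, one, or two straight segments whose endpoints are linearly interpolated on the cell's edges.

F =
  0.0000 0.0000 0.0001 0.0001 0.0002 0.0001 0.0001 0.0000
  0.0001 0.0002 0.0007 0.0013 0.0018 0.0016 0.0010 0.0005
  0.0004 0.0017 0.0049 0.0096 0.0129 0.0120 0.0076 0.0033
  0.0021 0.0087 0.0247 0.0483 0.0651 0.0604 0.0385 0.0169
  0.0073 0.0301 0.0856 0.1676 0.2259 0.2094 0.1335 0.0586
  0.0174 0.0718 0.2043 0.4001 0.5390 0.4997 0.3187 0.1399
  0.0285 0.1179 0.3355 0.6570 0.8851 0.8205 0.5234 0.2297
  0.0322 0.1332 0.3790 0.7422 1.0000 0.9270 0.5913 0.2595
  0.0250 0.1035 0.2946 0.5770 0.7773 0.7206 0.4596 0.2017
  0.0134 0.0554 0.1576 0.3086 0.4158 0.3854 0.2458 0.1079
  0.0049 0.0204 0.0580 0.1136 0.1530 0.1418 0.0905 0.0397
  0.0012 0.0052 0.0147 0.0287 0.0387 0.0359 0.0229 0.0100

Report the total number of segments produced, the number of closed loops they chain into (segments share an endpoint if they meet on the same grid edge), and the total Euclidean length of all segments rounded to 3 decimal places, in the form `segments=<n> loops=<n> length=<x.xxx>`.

cell (4,3): code 0100 → (4.879,4.000)–(5.000,3.726)
cell (4,4): code 1000 → (5.000,4.967)–(4.879,4.000)
cell (5,2): code 0100 → (5.393,3.000)–(6.000,2.515)
cell (5,3): code 1110 → (5.000,3.726)–(5.393,3.000)
cell (5,4): code 1101 → (5.004,5.000)–(5.000,4.967)
cell (5,5): code 1100 → (5.891,6.000)–(5.004,5.000)
cell (5,6): code 1000 → (6.000,6.076)–(5.891,6.000)
cell (6,2): code 0110 → (6.000,2.515)–(7.000,2.336)
cell (6,6): code 1001 → (7.000,6.272)–(6.000,6.076)
cell (7,2): code 0110 → (7.000,2.336)–(8.000,2.731)
cell (7,5): code 1011 → (8.000,5.841)–(7.686,6.000)
cell (7,6): code 0001 → (7.686,6.000)–(7.000,6.272)
cell (8,2): code 0010 → (8.000,2.731)–(8.283,3.000)
cell (8,3): code 0011 → (8.283,3.000)–(8.764,4.000)
cell (8,4): code 0011 → (8.764,4.000)–(8.655,5.000)
cell (8,5): code 0001 → (8.655,5.000)–(8.000,5.841)
total: 16 segments, chained into 1 closed loop(s), length Σ = 12.152512

segments=16 loops=1 length=12.153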